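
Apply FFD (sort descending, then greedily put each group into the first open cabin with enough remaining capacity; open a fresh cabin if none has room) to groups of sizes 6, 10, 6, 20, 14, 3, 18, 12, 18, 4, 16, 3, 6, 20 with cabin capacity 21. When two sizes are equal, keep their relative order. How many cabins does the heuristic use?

8

Sorted descending: 20, 20, 18, 18, 16, 14, 12, 10, 6, 6, 6, 4, 3, 3.
  20 → cabin 1 (new)  [load 20/21]
  20 → cabin 2 (new)  [load 20/21]
  18 → cabin 3 (new)  [load 18/21]
  18 → cabin 4 (new)  [load 18/21]
  16 → cabin 5 (new)  [load 16/21]
  14 → cabin 6 (new)  [load 14/21]
  12 → cabin 7 (new)  [load 12/21]
  10 → cabin 8 (new)  [load 10/21]
  6 → cabin 6  [load 20/21]
  6 → cabin 7  [load 18/21]
  6 → cabin 8  [load 16/21]
  4 → cabin 5  [load 20/21]
  3 → cabin 3  [load 21/21]
  3 → cabin 4  [load 21/21]
8 cabins opened.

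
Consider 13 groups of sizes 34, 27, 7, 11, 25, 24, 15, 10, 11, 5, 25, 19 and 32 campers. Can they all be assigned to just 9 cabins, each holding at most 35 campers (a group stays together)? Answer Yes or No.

Yes

A valid assignment using 8 cabins:
  cabin 1: 34 = 34
  cabin 2: 32 = 32
  cabin 3: 27 + 7 = 34
  cabin 4: 25 + 10 = 35
  cabin 5: 25 + 5 = 30
  cabin 6: 24 + 11 = 35
  cabin 7: 19 + 15 = 34
  cabin 8: 11 = 11
That uses only 8 ≤ 9, so 9 cabins are enough.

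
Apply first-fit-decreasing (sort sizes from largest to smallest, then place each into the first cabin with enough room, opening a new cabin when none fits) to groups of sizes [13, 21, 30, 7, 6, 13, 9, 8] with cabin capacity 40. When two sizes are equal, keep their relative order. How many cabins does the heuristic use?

Sorted descending: 30, 21, 13, 13, 9, 8, 7, 6.
  30 → cabin 1 (new)  [load 30/40]
  21 → cabin 2 (new)  [load 21/40]
  13 → cabin 2  [load 34/40]
  13 → cabin 3 (new)  [load 13/40]
  9 → cabin 1  [load 39/40]
  8 → cabin 3  [load 21/40]
  7 → cabin 3  [load 28/40]
  6 → cabin 2  [load 40/40]
3 cabins opened.

3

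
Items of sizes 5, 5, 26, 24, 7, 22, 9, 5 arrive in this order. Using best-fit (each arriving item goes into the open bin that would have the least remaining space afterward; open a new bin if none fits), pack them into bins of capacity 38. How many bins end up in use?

3

  5 → bin 1 (new)  [load 5/38]
  5 → bin 1  [load 10/38]
  26 → bin 1  [load 36/38]
  24 → bin 2 (new)  [load 24/38]
  7 → bin 2  [load 31/38]
  22 → bin 3 (new)  [load 22/38]
  9 → bin 3  [load 31/38]
  5 → bin 2  [load 36/38]
3 bins opened.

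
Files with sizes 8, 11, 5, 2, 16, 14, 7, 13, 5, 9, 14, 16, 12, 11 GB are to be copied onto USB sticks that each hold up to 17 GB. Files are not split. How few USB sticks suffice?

10

Total = 16 + 16 + 14 + 14 + 13 + 12 + 11 + 11 + 9 + 8 + 7 + 5 + 5 + 2 = 143 GB.
Lower bound: ⌈143/17⌉ = 9 USB sticks.
A packing using 10 USB sticks:
  USB stick 1: 16 = 16
  USB stick 2: 16 = 16
  USB stick 3: 14 + 2 = 16
  USB stick 4: 14 = 14
  USB stick 5: 13 = 13
  USB stick 6: 12 + 5 = 17
  USB stick 7: 11 + 5 = 16
  USB stick 8: 11 = 11
  USB stick 9: 9 + 8 = 17
  USB stick 10: 7 = 7
No arrangement into 9 USB sticks stays within capacity, so 10 is optimal.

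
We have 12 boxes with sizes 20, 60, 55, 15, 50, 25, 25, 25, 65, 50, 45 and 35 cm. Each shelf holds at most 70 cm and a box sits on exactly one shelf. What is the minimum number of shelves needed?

8

Total = 65 + 60 + 55 + 50 + 50 + 45 + 35 + 25 + 25 + 25 + 20 + 15 = 470 cm.
Lower bound: ⌈470/70⌉ = 7 shelves.
A packing using 8 shelves:
  shelf 1: 65 = 65
  shelf 2: 60 = 60
  shelf 3: 55 + 15 = 70
  shelf 4: 50 + 20 = 70
  shelf 5: 50 = 50
  shelf 6: 45 + 25 = 70
  shelf 7: 35 + 25 = 60
  shelf 8: 25 = 25
No arrangement into 7 shelves stays within capacity, so 8 is optimal.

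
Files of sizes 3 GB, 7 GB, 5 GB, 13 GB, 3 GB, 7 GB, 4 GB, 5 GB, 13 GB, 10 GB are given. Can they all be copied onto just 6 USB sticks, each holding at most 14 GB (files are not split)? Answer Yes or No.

A valid assignment using 6 USB sticks:
  USB stick 1: 13 = 13
  USB stick 2: 13 = 13
  USB stick 3: 10 + 4 = 14
  USB stick 4: 7 + 7 = 14
  USB stick 5: 5 + 5 + 3 = 13
  USB stick 6: 3 = 3
Every load is within 14 GB, so 6 USB sticks suffice.

Yes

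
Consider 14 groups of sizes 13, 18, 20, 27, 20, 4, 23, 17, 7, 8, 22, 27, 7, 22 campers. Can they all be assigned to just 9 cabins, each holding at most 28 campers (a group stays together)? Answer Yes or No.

No

Total = 235 campers; ⌈235/28⌉ = 9.
The bound of 9 does not rule out 9, but exhaustive search shows no assignment into 9 cabins of capacity 28 campers exists — the minimum is 10.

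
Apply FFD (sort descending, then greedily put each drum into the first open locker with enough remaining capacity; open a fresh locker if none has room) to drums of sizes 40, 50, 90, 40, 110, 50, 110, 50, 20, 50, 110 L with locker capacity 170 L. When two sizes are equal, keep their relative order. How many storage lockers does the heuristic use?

5

Sorted descending: 110, 110, 110, 90, 50, 50, 50, 50, 40, 40, 20.
  110 → locker 1 (new)  [load 110/170]
  110 → locker 2 (new)  [load 110/170]
  110 → locker 3 (new)  [load 110/170]
  90 → locker 4 (new)  [load 90/170]
  50 → locker 1  [load 160/170]
  50 → locker 2  [load 160/170]
  50 → locker 3  [load 160/170]
  50 → locker 4  [load 140/170]
  40 → locker 5 (new)  [load 40/170]
  40 → locker 5  [load 80/170]
  20 → locker 4  [load 160/170]
5 storage lockers opened.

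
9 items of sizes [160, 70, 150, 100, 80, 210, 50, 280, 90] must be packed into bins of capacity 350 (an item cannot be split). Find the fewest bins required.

4

Total = 280 + 210 + 160 + 150 + 100 + 90 + 80 + 70 + 50 = 1190.
Lower bound: ⌈1190/350⌉ = 4 bins.
A packing using 4 bins:
  bin 1: 280 + 70 = 350
  bin 2: 210 + 100 = 310
  bin 3: 160 + 150 = 310
  bin 4: 90 + 80 + 50 = 220
This matches the lower bound, so 4 is optimal.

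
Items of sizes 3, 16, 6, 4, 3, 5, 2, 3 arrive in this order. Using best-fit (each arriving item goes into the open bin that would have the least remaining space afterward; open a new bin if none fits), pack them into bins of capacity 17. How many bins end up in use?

3

  3 → bin 1 (new)  [load 3/17]
  16 → bin 2 (new)  [load 16/17]
  6 → bin 1  [load 9/17]
  4 → bin 1  [load 13/17]
  3 → bin 1  [load 16/17]
  5 → bin 3 (new)  [load 5/17]
  2 → bin 3  [load 7/17]
  3 → bin 3  [load 10/17]
3 bins opened.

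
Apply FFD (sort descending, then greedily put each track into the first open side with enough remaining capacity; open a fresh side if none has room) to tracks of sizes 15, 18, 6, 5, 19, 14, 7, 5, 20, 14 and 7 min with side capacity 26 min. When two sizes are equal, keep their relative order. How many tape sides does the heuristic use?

6

Sorted descending: 20, 19, 18, 15, 14, 14, 7, 7, 6, 5, 5.
  20 → side 1 (new)  [load 20/26]
  19 → side 2 (new)  [load 19/26]
  18 → side 3 (new)  [load 18/26]
  15 → side 4 (new)  [load 15/26]
  14 → side 5 (new)  [load 14/26]
  14 → side 6 (new)  [load 14/26]
  7 → side 2  [load 26/26]
  7 → side 3  [load 25/26]
  6 → side 1  [load 26/26]
  5 → side 4  [load 20/26]
  5 → side 4  [load 25/26]
6 tape sides opened.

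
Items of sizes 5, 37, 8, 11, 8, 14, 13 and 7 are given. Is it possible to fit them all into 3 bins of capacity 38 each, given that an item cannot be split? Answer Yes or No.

A valid assignment using 3 bins:
  bin 1: 37 = 37
  bin 2: 14 + 13 + 11 = 38
  bin 3: 8 + 8 + 7 + 5 = 28
Every load is within 38, so 3 bins suffice.

Yes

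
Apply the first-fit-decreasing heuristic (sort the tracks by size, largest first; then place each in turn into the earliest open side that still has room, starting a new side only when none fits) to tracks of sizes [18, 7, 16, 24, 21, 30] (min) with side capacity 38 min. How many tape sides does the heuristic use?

Sorted descending: 30, 24, 21, 18, 16, 7.
  30 → side 1 (new)  [load 30/38]
  24 → side 2 (new)  [load 24/38]
  21 → side 3 (new)  [load 21/38]
  18 → side 4 (new)  [load 18/38]
  16 → side 3  [load 37/38]
  7 → side 1  [load 37/38]
4 tape sides opened.

4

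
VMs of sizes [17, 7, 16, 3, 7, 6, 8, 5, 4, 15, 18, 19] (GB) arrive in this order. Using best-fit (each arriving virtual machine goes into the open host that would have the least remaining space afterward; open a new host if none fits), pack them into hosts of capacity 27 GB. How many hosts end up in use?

6

  17 → host 1 (new)  [load 17/27]
  7 → host 1  [load 24/27]
  16 → host 2 (new)  [load 16/27]
  3 → host 1  [load 27/27]
  7 → host 2  [load 23/27]
  6 → host 3 (new)  [load 6/27]
  8 → host 3  [load 14/27]
  5 → host 3  [load 19/27]
  4 → host 2  [load 27/27]
  15 → host 4 (new)  [load 15/27]
  18 → host 5 (new)  [load 18/27]
  19 → host 6 (new)  [load 19/27]
6 hosts opened.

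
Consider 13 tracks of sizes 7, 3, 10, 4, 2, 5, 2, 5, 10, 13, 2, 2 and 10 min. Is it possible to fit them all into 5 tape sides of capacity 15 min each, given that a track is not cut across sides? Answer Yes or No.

A valid assignment using 5 tape sides:
  side 1: 13 + 2 = 15
  side 2: 10 + 5 = 15
  side 3: 10 + 5 = 15
  side 4: 10 + 3 + 2 = 15
  side 5: 7 + 4 + 2 + 2 = 15
Every load is within 15 min, so 5 tape sides suffice.

Yes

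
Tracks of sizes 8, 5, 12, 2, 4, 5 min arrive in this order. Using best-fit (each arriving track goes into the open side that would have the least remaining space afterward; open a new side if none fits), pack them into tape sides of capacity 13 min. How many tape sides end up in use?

3

  8 → side 1 (new)  [load 8/13]
  5 → side 1  [load 13/13]
  12 → side 2 (new)  [load 12/13]
  2 → side 3 (new)  [load 2/13]
  4 → side 3  [load 6/13]
  5 → side 3  [load 11/13]
3 tape sides opened.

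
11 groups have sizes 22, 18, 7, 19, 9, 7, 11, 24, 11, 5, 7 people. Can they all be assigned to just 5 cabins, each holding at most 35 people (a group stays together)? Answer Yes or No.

Yes

A valid assignment using 5 cabins:
  cabin 1: 24 + 11 = 35
  cabin 2: 22 + 11 = 33
  cabin 3: 19 + 9 + 7 = 35
  cabin 4: 18 + 7 + 7 = 32
  cabin 5: 5 = 5
Every load is within 35 people, so 5 cabins suffice.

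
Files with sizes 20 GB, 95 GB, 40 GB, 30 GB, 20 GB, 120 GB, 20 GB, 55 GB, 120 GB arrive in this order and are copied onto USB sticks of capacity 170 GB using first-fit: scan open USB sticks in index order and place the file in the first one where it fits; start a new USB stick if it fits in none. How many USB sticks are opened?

  20 → USB stick 1 (new)  [load 20/170]
  95 → USB stick 1  [load 115/170]
  40 → USB stick 1  [load 155/170]
  30 → USB stick 2 (new)  [load 30/170]
  20 → USB stick 2  [load 50/170]
  120 → USB stick 2  [load 170/170]
  20 → USB stick 3 (new)  [load 20/170]
  55 → USB stick 3  [load 75/170]
  120 → USB stick 4 (new)  [load 120/170]
4 USB sticks opened.

4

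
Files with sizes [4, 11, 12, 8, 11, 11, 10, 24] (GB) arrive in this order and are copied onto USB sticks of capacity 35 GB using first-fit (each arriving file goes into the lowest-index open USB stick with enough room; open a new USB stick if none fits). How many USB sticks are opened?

3

  4 → USB stick 1 (new)  [load 4/35]
  11 → USB stick 1  [load 15/35]
  12 → USB stick 1  [load 27/35]
  8 → USB stick 1  [load 35/35]
  11 → USB stick 2 (new)  [load 11/35]
  11 → USB stick 2  [load 22/35]
  10 → USB stick 2  [load 32/35]
  24 → USB stick 3 (new)  [load 24/35]
3 USB sticks opened.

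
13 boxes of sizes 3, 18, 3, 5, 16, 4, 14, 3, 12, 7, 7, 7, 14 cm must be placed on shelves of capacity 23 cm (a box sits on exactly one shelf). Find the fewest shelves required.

5

Total = 18 + 16 + 14 + 14 + 12 + 7 + 7 + 7 + 5 + 4 + 3 + 3 + 3 = 113 cm.
Lower bound: ⌈113/23⌉ = 5 shelves.
A packing using 5 shelves:
  shelf 1: 18 + 5 = 23
  shelf 2: 16 + 7 = 23
  shelf 3: 14 + 7 = 21
  shelf 4: 14 + 3 + 3 + 3 = 23
  shelf 5: 12 + 7 + 4 = 23
This matches the lower bound, so 5 is optimal.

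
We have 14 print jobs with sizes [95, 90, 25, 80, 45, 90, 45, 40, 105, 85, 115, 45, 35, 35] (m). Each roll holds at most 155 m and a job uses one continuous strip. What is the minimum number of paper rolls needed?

7

Total = 115 + 105 + 95 + 90 + 90 + 85 + 80 + 45 + 45 + 45 + 40 + 35 + 35 + 25 = 930 m.
Lower bound: ⌈930/155⌉ = 6 paper rolls.
Also, 7 print jobs each exceed 155/2 m, and no two of those can share a roll, so at least 7 paper rolls are needed.
A packing using 7 paper rolls:
  roll 1: 115 + 40 = 155
  roll 2: 105 + 45 = 150
  roll 3: 95 + 45 = 140
  roll 4: 90 + 45 = 135
  roll 5: 90 + 35 + 25 = 150
  roll 6: 85 + 35 = 120
  roll 7: 80 = 80
This matches the lower bound, so 7 is optimal.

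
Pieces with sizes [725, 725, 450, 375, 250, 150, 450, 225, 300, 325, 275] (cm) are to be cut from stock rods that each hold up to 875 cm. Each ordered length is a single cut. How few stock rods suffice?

Total = 725 + 725 + 450 + 450 + 375 + 325 + 300 + 275 + 250 + 225 + 150 = 4250 cm.
Lower bound: ⌈4250/875⌉ = 5 stock rods.
A packing using 6 stock rods:
  stock rod 1: 725 + 150 = 875
  stock rod 2: 725 = 725
  stock rod 3: 450 + 375 = 825
  stock rod 4: 450 + 325 = 775
  stock rod 5: 300 + 275 + 250 = 825
  stock rod 6: 225 = 225
No arrangement into 5 stock rods stays within capacity, so 6 is optimal.

6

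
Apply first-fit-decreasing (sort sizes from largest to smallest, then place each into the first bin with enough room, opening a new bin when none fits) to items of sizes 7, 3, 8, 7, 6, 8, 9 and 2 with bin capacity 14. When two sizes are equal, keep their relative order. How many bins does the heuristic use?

Sorted descending: 9, 8, 8, 7, 7, 6, 3, 2.
  9 → bin 1 (new)  [load 9/14]
  8 → bin 2 (new)  [load 8/14]
  8 → bin 3 (new)  [load 8/14]
  7 → bin 4 (new)  [load 7/14]
  7 → bin 4  [load 14/14]
  6 → bin 2  [load 14/14]
  3 → bin 1  [load 12/14]
  2 → bin 1  [load 14/14]
4 bins opened.

4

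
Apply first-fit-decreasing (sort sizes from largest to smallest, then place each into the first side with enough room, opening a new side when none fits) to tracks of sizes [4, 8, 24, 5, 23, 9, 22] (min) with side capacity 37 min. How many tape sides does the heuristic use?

3

Sorted descending: 24, 23, 22, 9, 8, 5, 4.
  24 → side 1 (new)  [load 24/37]
  23 → side 2 (new)  [load 23/37]
  22 → side 3 (new)  [load 22/37]
  9 → side 1  [load 33/37]
  8 → side 2  [load 31/37]
  5 → side 2  [load 36/37]
  4 → side 1  [load 37/37]
3 tape sides opened.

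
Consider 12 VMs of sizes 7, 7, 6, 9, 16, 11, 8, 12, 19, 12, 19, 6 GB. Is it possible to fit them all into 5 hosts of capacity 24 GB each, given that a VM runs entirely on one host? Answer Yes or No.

Total = 132 GB; ⌈132/24⌉ = 6.
At least 6 hosts are required, but only 5 are allowed.

No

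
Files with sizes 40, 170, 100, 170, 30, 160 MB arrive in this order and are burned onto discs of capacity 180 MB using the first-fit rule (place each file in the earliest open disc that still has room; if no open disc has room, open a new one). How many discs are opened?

  40 → disc 1 (new)  [load 40/180]
  170 → disc 2 (new)  [load 170/180]
  100 → disc 1  [load 140/180]
  170 → disc 3 (new)  [load 170/180]
  30 → disc 1  [load 170/180]
  160 → disc 4 (new)  [load 160/180]
4 discs opened.

4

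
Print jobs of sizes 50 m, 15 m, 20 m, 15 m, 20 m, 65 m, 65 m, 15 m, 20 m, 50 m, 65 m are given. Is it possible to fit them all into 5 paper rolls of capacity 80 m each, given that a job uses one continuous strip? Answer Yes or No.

Total = 400 m; ⌈400/80⌉ = 5.
The bound of 5 does not rule out 5, but exhaustive search shows no assignment into 5 paper rolls of capacity 80 m exists — the minimum is 6.

No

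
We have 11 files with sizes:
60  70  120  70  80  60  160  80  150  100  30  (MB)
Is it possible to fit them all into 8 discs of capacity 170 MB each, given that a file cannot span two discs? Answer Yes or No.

A valid assignment using 7 discs:
  disc 1: 160 = 160
  disc 2: 150 = 150
  disc 3: 120 + 30 = 150
  disc 4: 100 + 70 = 170
  disc 5: 80 + 80 = 160
  disc 6: 70 + 60 = 130
  disc 7: 60 = 60
That uses only 7 ≤ 8, so 8 discs are enough.

Yes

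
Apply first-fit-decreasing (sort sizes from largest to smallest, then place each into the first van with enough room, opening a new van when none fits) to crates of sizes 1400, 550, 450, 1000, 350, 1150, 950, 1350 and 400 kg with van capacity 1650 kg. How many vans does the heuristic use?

6

Sorted descending: 1400, 1350, 1150, 1000, 950, 550, 450, 400, 350.
  1400 → van 1 (new)  [load 1400/1650]
  1350 → van 2 (new)  [load 1350/1650]
  1150 → van 3 (new)  [load 1150/1650]
  1000 → van 4 (new)  [load 1000/1650]
  950 → van 5 (new)  [load 950/1650]
  550 → van 4  [load 1550/1650]
  450 → van 3  [load 1600/1650]
  400 → van 5  [load 1350/1650]
  350 → van 6 (new)  [load 350/1650]
6 vans opened.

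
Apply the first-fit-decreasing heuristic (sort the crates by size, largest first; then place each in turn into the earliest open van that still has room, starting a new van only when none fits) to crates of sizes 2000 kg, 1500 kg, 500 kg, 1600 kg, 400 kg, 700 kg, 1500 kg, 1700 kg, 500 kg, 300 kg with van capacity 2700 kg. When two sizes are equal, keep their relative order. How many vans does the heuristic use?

5

Sorted descending: 2000, 1700, 1600, 1500, 1500, 700, 500, 500, 400, 300.
  2000 → van 1 (new)  [load 2000/2700]
  1700 → van 2 (new)  [load 1700/2700]
  1600 → van 3 (new)  [load 1600/2700]
  1500 → van 4 (new)  [load 1500/2700]
  1500 → van 5 (new)  [load 1500/2700]
  700 → van 1  [load 2700/2700]
  500 → van 2  [load 2200/2700]
  500 → van 2  [load 2700/2700]
  400 → van 3  [load 2000/2700]
  300 → van 3  [load 2300/2700]
5 vans opened.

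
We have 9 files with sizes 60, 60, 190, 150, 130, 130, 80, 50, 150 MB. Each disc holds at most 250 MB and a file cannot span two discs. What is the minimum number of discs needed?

5

Total = 190 + 150 + 150 + 130 + 130 + 80 + 60 + 60 + 50 = 1000 MB.
Lower bound: ⌈1000/250⌉ = 4 discs.
Also, 5 files each exceed 125 MB, and no two of those can share a disc, so at least 5 discs are needed.
A packing using 5 discs:
  disc 1: 190 + 60 = 250
  disc 2: 150 + 80 = 230
  disc 3: 150 + 60 = 210
  disc 4: 130 + 50 = 180
  disc 5: 130 = 130
This matches the lower bound, so 5 is optimal.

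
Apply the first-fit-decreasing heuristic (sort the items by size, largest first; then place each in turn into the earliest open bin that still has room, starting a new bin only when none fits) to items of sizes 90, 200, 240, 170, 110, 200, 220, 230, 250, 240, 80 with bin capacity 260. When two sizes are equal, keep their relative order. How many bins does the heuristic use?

Sorted descending: 250, 240, 240, 230, 220, 200, 200, 170, 110, 90, 80.
  250 → bin 1 (new)  [load 250/260]
  240 → bin 2 (new)  [load 240/260]
  240 → bin 3 (new)  [load 240/260]
  230 → bin 4 (new)  [load 230/260]
  220 → bin 5 (new)  [load 220/260]
  200 → bin 6 (new)  [load 200/260]
  200 → bin 7 (new)  [load 200/260]
  170 → bin 8 (new)  [load 170/260]
  110 → bin 9 (new)  [load 110/260]
  90 → bin 8  [load 260/260]
  80 → bin 9  [load 190/260]
9 bins opened.

9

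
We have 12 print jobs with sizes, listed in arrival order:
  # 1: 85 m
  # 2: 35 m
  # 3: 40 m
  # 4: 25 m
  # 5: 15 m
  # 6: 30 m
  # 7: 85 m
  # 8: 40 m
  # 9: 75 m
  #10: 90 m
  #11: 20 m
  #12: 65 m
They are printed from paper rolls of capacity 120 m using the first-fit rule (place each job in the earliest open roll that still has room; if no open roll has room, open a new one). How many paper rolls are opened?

  85 → roll 1 (new)  [load 85/120]
  35 → roll 1  [load 120/120]
  40 → roll 2 (new)  [load 40/120]
  25 → roll 2  [load 65/120]
  15 → roll 2  [load 80/120]
  30 → roll 2  [load 110/120]
  85 → roll 3 (new)  [load 85/120]
  40 → roll 4 (new)  [load 40/120]
  75 → roll 4  [load 115/120]
  90 → roll 5 (new)  [load 90/120]
  20 → roll 3  [load 105/120]
  65 → roll 6 (new)  [load 65/120]
6 paper rolls opened.

6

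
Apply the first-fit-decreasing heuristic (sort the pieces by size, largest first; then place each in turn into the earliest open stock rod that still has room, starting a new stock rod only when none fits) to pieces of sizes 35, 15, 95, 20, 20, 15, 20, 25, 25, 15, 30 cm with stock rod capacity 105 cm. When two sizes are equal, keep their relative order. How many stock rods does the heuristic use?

Sorted descending: 95, 35, 30, 25, 25, 20, 20, 20, 15, 15, 15.
  95 → stock rod 1 (new)  [load 95/105]
  35 → stock rod 2 (new)  [load 35/105]
  30 → stock rod 2  [load 65/105]
  25 → stock rod 2  [load 90/105]
  25 → stock rod 3 (new)  [load 25/105]
  20 → stock rod 3  [load 45/105]
  20 → stock rod 3  [load 65/105]
  20 → stock rod 3  [load 85/105]
  15 → stock rod 2  [load 105/105]
  15 → stock rod 3  [load 100/105]
  15 → stock rod 4 (new)  [load 15/105]
4 stock rods opened.

4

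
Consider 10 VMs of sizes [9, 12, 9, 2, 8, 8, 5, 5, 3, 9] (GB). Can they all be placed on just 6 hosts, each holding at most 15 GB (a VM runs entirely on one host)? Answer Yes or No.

A valid assignment using 6 hosts:
  host 1: 12 + 3 = 15
  host 2: 9 + 5 = 14
  host 3: 9 + 5 = 14
  host 4: 9 + 2 = 11
  host 5: 8 = 8
  host 6: 8 = 8
Every load is within 15 GB, so 6 hosts suffice.

Yes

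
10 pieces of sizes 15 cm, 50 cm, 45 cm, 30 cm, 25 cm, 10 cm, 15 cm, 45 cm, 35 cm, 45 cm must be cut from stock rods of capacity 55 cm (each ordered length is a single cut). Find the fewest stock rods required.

Total = 50 + 45 + 45 + 45 + 35 + 30 + 25 + 15 + 15 + 10 = 315 cm.
Lower bound: ⌈315/55⌉ = 6 stock rods.
A packing using 7 stock rods:
  stock rod 1: 50 = 50
  stock rod 2: 45 + 10 = 55
  stock rod 3: 45 = 45
  stock rod 4: 45 = 45
  stock rod 5: 35 + 15 = 50
  stock rod 6: 30 + 25 = 55
  stock rod 7: 15 = 15
No arrangement into 6 stock rods stays within capacity, so 7 is optimal.

7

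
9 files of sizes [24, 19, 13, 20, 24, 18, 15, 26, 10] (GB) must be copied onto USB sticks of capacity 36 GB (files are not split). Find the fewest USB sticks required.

Total = 26 + 24 + 24 + 20 + 19 + 18 + 15 + 13 + 10 = 169 GB.
Lower bound: ⌈169/36⌉ = 5 USB sticks.
A packing using 6 USB sticks:
  USB stick 1: 26 + 10 = 36
  USB stick 2: 24 = 24
  USB stick 3: 24 = 24
  USB stick 4: 20 + 15 = 35
  USB stick 5: 19 + 13 = 32
  USB stick 6: 18 = 18
No arrangement into 5 USB sticks stays within capacity, so 6 is optimal.

6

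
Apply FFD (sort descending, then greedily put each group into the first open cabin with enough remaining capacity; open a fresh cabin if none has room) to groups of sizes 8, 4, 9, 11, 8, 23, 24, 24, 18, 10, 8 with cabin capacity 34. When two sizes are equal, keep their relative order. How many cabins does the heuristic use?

5

Sorted descending: 24, 24, 23, 18, 11, 10, 9, 8, 8, 8, 4.
  24 → cabin 1 (new)  [load 24/34]
  24 → cabin 2 (new)  [load 24/34]
  23 → cabin 3 (new)  [load 23/34]
  18 → cabin 4 (new)  [load 18/34]
  11 → cabin 3  [load 34/34]
  10 → cabin 1  [load 34/34]
  9 → cabin 2  [load 33/34]
  8 → cabin 4  [load 26/34]
  8 → cabin 4  [load 34/34]
  8 → cabin 5 (new)  [load 8/34]
  4 → cabin 5  [load 12/34]
5 cabins opened.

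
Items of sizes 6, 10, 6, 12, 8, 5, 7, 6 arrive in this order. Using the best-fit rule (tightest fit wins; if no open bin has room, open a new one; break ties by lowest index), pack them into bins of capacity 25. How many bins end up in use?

3

  6 → bin 1 (new)  [load 6/25]
  10 → bin 1  [load 16/25]
  6 → bin 1  [load 22/25]
  12 → bin 2 (new)  [load 12/25]
  8 → bin 2  [load 20/25]
  5 → bin 2  [load 25/25]
  7 → bin 3 (new)  [load 7/25]
  6 → bin 3  [load 13/25]
3 bins opened.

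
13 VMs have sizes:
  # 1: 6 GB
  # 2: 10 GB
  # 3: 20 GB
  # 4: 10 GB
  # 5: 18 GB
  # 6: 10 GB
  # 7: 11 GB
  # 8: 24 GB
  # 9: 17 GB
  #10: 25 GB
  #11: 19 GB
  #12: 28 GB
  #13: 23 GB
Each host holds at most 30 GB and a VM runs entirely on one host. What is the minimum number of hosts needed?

8

Total = 28 + 25 + 24 + 23 + 20 + 19 + 18 + 17 + 11 + 10 + 10 + 10 + 6 = 221 GB.
Lower bound: ⌈221/30⌉ = 8 hosts.
A packing using 8 hosts:
  host 1: 28 = 28
  host 2: 25 = 25
  host 3: 24 + 6 = 30
  host 4: 23 = 23
  host 5: 20 + 10 = 30
  host 6: 19 + 11 = 30
  host 7: 18 + 10 = 28
  host 8: 17 + 10 = 27
This matches the lower bound, so 8 is optimal.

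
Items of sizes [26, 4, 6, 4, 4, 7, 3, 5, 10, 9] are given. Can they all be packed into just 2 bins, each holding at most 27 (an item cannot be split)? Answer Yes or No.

No

Total = 78; ⌈78/27⌉ = 3.
At least 3 bins are required, but only 2 are allowed.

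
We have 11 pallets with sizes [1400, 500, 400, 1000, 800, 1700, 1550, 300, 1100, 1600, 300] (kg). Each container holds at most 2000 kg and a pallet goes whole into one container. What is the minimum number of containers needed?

6

Total = 1700 + 1600 + 1550 + 1400 + 1100 + 1000 + 800 + 500 + 400 + 300 + 300 = 10650 kg.
Lower bound: ⌈10650/2000⌉ = 6 containers.
A packing using 6 containers:
  container 1: 1700 + 300 = 2000
  container 2: 1600 + 400 = 2000
  container 3: 1550 + 300 = 1850
  container 4: 1400 + 500 = 1900
  container 5: 1100 + 800 = 1900
  container 6: 1000 = 1000
This matches the lower bound, so 6 is optimal.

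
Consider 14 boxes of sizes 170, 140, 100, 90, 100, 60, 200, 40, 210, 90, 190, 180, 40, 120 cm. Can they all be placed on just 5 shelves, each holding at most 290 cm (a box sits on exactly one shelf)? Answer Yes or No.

No

Total = 1730 cm; ⌈1730/290⌉ = 6.
At least 6 shelves are required, but only 5 are allowed.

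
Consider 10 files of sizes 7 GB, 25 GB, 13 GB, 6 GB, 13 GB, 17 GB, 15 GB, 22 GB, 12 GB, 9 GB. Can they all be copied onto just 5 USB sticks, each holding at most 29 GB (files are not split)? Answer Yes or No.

Yes

A valid assignment using 5 USB sticks:
  USB stick 1: 25 = 25
  USB stick 2: 22 + 7 = 29
  USB stick 3: 17 + 12 = 29
  USB stick 4: 15 + 13 = 28
  USB stick 5: 13 + 9 + 6 = 28
Every load is within 29 GB, so 5 USB sticks suffice.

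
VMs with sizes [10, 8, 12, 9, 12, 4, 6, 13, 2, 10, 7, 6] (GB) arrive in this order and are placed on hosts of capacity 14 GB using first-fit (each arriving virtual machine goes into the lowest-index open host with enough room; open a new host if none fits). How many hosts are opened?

  10 → host 1 (new)  [load 10/14]
  8 → host 2 (new)  [load 8/14]
  12 → host 3 (new)  [load 12/14]
  9 → host 4 (new)  [load 9/14]
  12 → host 5 (new)  [load 12/14]
  4 → host 1  [load 14/14]
  6 → host 2  [load 14/14]
  13 → host 6 (new)  [load 13/14]
  2 → host 3  [load 14/14]
  10 → host 7 (new)  [load 10/14]
  7 → host 8 (new)  [load 7/14]
  6 → host 8  [load 13/14]
8 hosts opened.

8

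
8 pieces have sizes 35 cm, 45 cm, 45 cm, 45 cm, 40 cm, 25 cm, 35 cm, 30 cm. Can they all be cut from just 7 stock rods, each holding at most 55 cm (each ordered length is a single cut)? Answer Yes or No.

A valid assignment using 7 stock rods:
  stock rod 1: 45 = 45
  stock rod 2: 45 = 45
  stock rod 3: 45 = 45
  stock rod 4: 40 = 40
  stock rod 5: 35 = 35
  stock rod 6: 35 = 35
  stock rod 7: 30 + 25 = 55
Every load is within 55 cm, so 7 stock rods suffice.

Yes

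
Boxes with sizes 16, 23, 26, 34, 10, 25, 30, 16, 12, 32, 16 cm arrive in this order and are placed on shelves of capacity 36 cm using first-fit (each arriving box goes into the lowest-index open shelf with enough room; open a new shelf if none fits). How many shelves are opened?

  16 → shelf 1 (new)  [load 16/36]
  23 → shelf 2 (new)  [load 23/36]
  26 → shelf 3 (new)  [load 26/36]
  34 → shelf 4 (new)  [load 34/36]
  10 → shelf 1  [load 26/36]
  25 → shelf 5 (new)  [load 25/36]
  30 → shelf 6 (new)  [load 30/36]
  16 → shelf 7 (new)  [load 16/36]
  12 → shelf 2  [load 35/36]
  32 → shelf 8 (new)  [load 32/36]
  16 → shelf 7  [load 32/36]
8 shelves opened.

8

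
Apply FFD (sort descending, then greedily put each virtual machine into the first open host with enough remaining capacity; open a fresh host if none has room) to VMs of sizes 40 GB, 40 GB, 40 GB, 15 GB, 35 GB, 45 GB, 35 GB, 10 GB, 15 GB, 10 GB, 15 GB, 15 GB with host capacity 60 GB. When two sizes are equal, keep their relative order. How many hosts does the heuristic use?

6

Sorted descending: 45, 40, 40, 40, 35, 35, 15, 15, 15, 15, 10, 10.
  45 → host 1 (new)  [load 45/60]
  40 → host 2 (new)  [load 40/60]
  40 → host 3 (new)  [load 40/60]
  40 → host 4 (new)  [load 40/60]
  35 → host 5 (new)  [load 35/60]
  35 → host 6 (new)  [load 35/60]
  15 → host 1  [load 60/60]
  15 → host 2  [load 55/60]
  15 → host 3  [load 55/60]
  15 → host 4  [load 55/60]
  10 → host 5  [load 45/60]
  10 → host 5  [load 55/60]
6 hosts opened.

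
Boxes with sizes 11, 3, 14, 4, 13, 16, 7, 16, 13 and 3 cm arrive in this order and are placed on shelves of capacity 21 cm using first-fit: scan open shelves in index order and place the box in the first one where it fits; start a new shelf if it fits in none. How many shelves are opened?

6

  11 → shelf 1 (new)  [load 11/21]
  3 → shelf 1  [load 14/21]
  14 → shelf 2 (new)  [load 14/21]
  4 → shelf 1  [load 18/21]
  13 → shelf 3 (new)  [load 13/21]
  16 → shelf 4 (new)  [load 16/21]
  7 → shelf 2  [load 21/21]
  16 → shelf 5 (new)  [load 16/21]
  13 → shelf 6 (new)  [load 13/21]
  3 → shelf 1  [load 21/21]
6 shelves opened.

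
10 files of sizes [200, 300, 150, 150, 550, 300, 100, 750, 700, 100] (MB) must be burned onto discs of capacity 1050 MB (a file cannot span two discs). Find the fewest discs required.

Total = 750 + 700 + 550 + 300 + 300 + 200 + 150 + 150 + 100 + 100 = 3300 MB.
Lower bound: ⌈3300/1050⌉ = 4 discs.
A packing using 4 discs:
  disc 1: 750 + 300 = 1050
  disc 2: 700 + 300 = 1000
  disc 3: 550 + 200 + 150 + 150 = 1050
  disc 4: 100 + 100 = 200
This matches the lower bound, so 4 is optimal.

4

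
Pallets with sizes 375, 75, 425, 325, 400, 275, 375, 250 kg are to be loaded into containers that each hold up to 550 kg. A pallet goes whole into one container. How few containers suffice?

6

Total = 425 + 400 + 375 + 375 + 325 + 275 + 250 + 75 = 2500 kg.
Lower bound: ⌈2500/550⌉ = 5 containers.
A packing using 6 containers:
  container 1: 425 + 75 = 500
  container 2: 400 = 400
  container 3: 375 = 375
  container 4: 375 = 375
  container 5: 325 = 325
  container 6: 275 + 250 = 525
No arrangement into 5 containers stays within capacity, so 6 is optimal.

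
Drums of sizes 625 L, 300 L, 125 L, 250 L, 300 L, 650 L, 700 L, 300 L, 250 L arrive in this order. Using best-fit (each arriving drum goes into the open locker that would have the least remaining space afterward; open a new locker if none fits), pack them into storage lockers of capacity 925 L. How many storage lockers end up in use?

  625 → locker 1 (new)  [load 625/925]
  300 → locker 1  [load 925/925]
  125 → locker 2 (new)  [load 125/925]
  250 → locker 2  [load 375/925]
  300 → locker 2  [load 675/925]
  650 → locker 3 (new)  [load 650/925]
  700 → locker 4 (new)  [load 700/925]
  300 → locker 5 (new)  [load 300/925]
  250 → locker 2  [load 925/925]
5 storage lockers opened.

5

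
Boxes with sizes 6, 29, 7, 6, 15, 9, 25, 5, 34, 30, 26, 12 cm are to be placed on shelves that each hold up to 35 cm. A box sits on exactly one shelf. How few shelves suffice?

Total = 34 + 30 + 29 + 26 + 25 + 15 + 12 + 9 + 7 + 6 + 6 + 5 = 204 cm.
Lower bound: ⌈204/35⌉ = 6 shelves.
A packing using 6 shelves:
  shelf 1: 34 = 34
  shelf 2: 30 + 5 = 35
  shelf 3: 29 + 6 = 35
  shelf 4: 26 + 9 = 35
  shelf 5: 25 + 7 = 32
  shelf 6: 15 + 12 + 6 = 33
This matches the lower bound, so 6 is optimal.

6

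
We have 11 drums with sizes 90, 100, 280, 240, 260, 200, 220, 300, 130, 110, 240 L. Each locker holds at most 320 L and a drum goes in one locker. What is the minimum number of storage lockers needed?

Total = 300 + 280 + 260 + 240 + 240 + 220 + 200 + 130 + 110 + 100 + 90 = 2170 L.
Lower bound: ⌈2170/320⌉ = 7 storage lockers.
A packing using 8 storage lockers:
  locker 1: 300 = 300
  locker 2: 280 = 280
  locker 3: 260 = 260
  locker 4: 240 = 240
  locker 5: 240 = 240
  locker 6: 220 + 100 = 320
  locker 7: 200 + 110 = 310
  locker 8: 130 + 90 = 220
No arrangement into 7 storage lockers stays within capacity, so 8 is optimal.

8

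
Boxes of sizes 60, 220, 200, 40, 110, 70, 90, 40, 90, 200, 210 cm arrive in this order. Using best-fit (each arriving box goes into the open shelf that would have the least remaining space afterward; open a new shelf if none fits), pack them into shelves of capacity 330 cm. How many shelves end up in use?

5

  60 → shelf 1 (new)  [load 60/330]
  220 → shelf 1  [load 280/330]
  200 → shelf 2 (new)  [load 200/330]
  40 → shelf 1  [load 320/330]
  110 → shelf 2  [load 310/330]
  70 → shelf 3 (new)  [load 70/330]
  90 → shelf 3  [load 160/330]
  40 → shelf 3  [load 200/330]
  90 → shelf 3  [load 290/330]
  200 → shelf 4 (new)  [load 200/330]
  210 → shelf 5 (new)  [load 210/330]
5 shelves opened.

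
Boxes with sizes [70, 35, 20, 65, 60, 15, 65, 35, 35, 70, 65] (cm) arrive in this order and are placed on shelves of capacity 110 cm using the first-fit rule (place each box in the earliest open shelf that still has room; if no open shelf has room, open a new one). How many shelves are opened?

  70 → shelf 1 (new)  [load 70/110]
  35 → shelf 1  [load 105/110]
  20 → shelf 2 (new)  [load 20/110]
  65 → shelf 2  [load 85/110]
  60 → shelf 3 (new)  [load 60/110]
  15 → shelf 2  [load 100/110]
  65 → shelf 4 (new)  [load 65/110]
  35 → shelf 3  [load 95/110]
  35 → shelf 4  [load 100/110]
  70 → shelf 5 (new)  [load 70/110]
  65 → shelf 6 (new)  [load 65/110]
6 shelves opened.

6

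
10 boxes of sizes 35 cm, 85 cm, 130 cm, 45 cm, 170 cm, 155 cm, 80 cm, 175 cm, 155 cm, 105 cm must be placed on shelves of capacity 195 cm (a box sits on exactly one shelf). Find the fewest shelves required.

7

Total = 175 + 170 + 155 + 155 + 130 + 105 + 85 + 80 + 45 + 35 = 1135 cm.
Lower bound: ⌈1135/195⌉ = 6 shelves.
A packing using 7 shelves:
  shelf 1: 175 = 175
  shelf 2: 170 = 170
  shelf 3: 155 + 35 = 190
  shelf 4: 155 = 155
  shelf 5: 130 + 45 = 175
  shelf 6: 105 + 85 = 190
  shelf 7: 80 = 80
No arrangement into 6 shelves stays within capacity, so 7 is optimal.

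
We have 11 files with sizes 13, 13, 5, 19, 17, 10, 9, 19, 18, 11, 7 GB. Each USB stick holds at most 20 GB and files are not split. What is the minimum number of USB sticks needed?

8

Total = 19 + 19 + 18 + 17 + 13 + 13 + 11 + 10 + 9 + 7 + 5 = 141 GB.
Lower bound: ⌈141/20⌉ = 8 USB sticks.
A packing using 8 USB sticks:
  USB stick 1: 19 = 19
  USB stick 2: 19 = 19
  USB stick 3: 18 = 18
  USB stick 4: 17 = 17
  USB stick 5: 13 + 7 = 20
  USB stick 6: 13 + 5 = 18
  USB stick 7: 11 + 9 = 20
  USB stick 8: 10 = 10
This matches the lower bound, so 8 is optimal.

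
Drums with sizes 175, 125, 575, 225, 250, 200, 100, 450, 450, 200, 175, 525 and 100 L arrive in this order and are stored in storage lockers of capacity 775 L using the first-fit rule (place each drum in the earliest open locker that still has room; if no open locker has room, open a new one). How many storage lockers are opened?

5

  175 → locker 1 (new)  [load 175/775]
  125 → locker 1  [load 300/775]
  575 → locker 2 (new)  [load 575/775]
  225 → locker 1  [load 525/775]
  250 → locker 1  [load 775/775]
  200 → locker 2  [load 775/775]
  100 → locker 3 (new)  [load 100/775]
  450 → locker 3  [load 550/775]
  450 → locker 4 (new)  [load 450/775]
  200 → locker 3  [load 750/775]
  175 → locker 4  [load 625/775]
  525 → locker 5 (new)  [load 525/775]
  100 → locker 4  [load 725/775]
5 storage lockers opened.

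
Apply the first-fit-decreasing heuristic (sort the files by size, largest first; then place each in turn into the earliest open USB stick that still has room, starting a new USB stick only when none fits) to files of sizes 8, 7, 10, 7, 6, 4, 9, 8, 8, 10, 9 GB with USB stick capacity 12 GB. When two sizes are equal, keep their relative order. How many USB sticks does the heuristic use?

10

Sorted descending: 10, 10, 9, 9, 8, 8, 8, 7, 7, 6, 4.
  10 → USB stick 1 (new)  [load 10/12]
  10 → USB stick 2 (new)  [load 10/12]
  9 → USB stick 3 (new)  [load 9/12]
  9 → USB stick 4 (new)  [load 9/12]
  8 → USB stick 5 (new)  [load 8/12]
  8 → USB stick 6 (new)  [load 8/12]
  8 → USB stick 7 (new)  [load 8/12]
  7 → USB stick 8 (new)  [load 7/12]
  7 → USB stick 9 (new)  [load 7/12]
  6 → USB stick 10 (new)  [load 6/12]
  4 → USB stick 5  [load 12/12]
10 USB sticks opened.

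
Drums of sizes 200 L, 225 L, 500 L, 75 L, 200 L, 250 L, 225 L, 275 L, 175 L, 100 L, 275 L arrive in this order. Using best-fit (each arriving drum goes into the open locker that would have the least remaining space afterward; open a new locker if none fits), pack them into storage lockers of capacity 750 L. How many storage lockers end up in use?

  200 → locker 1 (new)  [load 200/750]
  225 → locker 1  [load 425/750]
  500 → locker 2 (new)  [load 500/750]
  75 → locker 2  [load 575/750]
  200 → locker 1  [load 625/750]
  250 → locker 3 (new)  [load 250/750]
  225 → locker 3  [load 475/750]
  275 → locker 3  [load 750/750]
  175 → locker 2  [load 750/750]
  100 → locker 1  [load 725/750]
  275 → locker 4 (new)  [load 275/750]
4 storage lockers opened.

4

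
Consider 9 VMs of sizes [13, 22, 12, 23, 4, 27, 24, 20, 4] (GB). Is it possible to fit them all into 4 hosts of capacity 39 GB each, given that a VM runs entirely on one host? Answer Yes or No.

No

Total = 149 GB; ⌈149/39⌉ = 4.
5 VMs each exceed half the capacity and cannot share a host, forcing at least 5 hosts.
At least 5 hosts are required, but only 4 are allowed.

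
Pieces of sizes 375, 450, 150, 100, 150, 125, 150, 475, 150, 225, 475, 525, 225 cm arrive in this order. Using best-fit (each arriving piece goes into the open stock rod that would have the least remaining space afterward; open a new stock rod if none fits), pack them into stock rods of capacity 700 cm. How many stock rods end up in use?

6

  375 → stock rod 1 (new)  [load 375/700]
  450 → stock rod 2 (new)  [load 450/700]
  150 → stock rod 2  [load 600/700]
  100 → stock rod 2  [load 700/700]
  150 → stock rod 1  [load 525/700]
  125 → stock rod 1  [load 650/700]
  150 → stock rod 3 (new)  [load 150/700]
  475 → stock rod 3  [load 625/700]
  150 → stock rod 4 (new)  [load 150/700]
  225 → stock rod 4  [load 375/700]
  475 → stock rod 5 (new)  [load 475/700]
  525 → stock rod 6 (new)  [load 525/700]
  225 → stock rod 5  [load 700/700]
6 stock rods opened.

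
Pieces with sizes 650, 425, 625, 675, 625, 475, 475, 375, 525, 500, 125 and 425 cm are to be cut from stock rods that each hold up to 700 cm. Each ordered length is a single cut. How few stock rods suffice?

11

Total = 675 + 650 + 625 + 625 + 525 + 500 + 475 + 475 + 425 + 425 + 375 + 125 = 5900 cm.
Lower bound: ⌈5900/700⌉ = 9 stock rods.
Also, 11 pieces each exceed 350 cm, and no two of those can share a stock rod, so at least 11 stock rods are needed.
A packing using 11 stock rods:
  stock rod 1: 675 = 675
  stock rod 2: 650 = 650
  stock rod 3: 625 = 625
  stock rod 4: 625 = 625
  stock rod 5: 525 + 125 = 650
  stock rod 6: 500 = 500
  stock rod 7: 475 = 475
  stock rod 8: 475 = 475
  stock rod 9: 425 = 425
  stock rod 10: 425 = 425
  stock rod 11: 375 = 375
This matches the lower bound, so 11 is optimal.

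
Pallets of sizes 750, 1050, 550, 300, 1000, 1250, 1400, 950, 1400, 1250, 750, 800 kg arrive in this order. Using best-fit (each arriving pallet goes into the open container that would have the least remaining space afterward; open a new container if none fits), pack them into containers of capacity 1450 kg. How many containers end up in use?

10

  750 → container 1 (new)  [load 750/1450]
  1050 → container 2 (new)  [load 1050/1450]
  550 → container 1  [load 1300/1450]
  300 → container 2  [load 1350/1450]
  1000 → container 3 (new)  [load 1000/1450]
  1250 → container 4 (new)  [load 1250/1450]
  1400 → container 5 (new)  [load 1400/1450]
  950 → container 6 (new)  [load 950/1450]
  1400 → container 7 (new)  [load 1400/1450]
  1250 → container 8 (new)  [load 1250/1450]
  750 → container 9 (new)  [load 750/1450]
  800 → container 10 (new)  [load 800/1450]
10 containers opened.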